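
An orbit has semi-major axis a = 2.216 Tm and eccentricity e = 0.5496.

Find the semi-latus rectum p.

Convert to SI: a = 2.216 Tm = 2.216e+12 m.
p = a (1 − e²).
p = 2.216e+12 · (1 − (0.5496)²) = 2.216e+12 · 0.69794 ≈ 1.547e+12 m = 1.547 Tm.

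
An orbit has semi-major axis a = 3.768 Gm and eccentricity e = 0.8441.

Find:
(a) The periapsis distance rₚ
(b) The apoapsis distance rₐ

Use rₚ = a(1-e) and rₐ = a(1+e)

Convert to SI: a = 3.768 Gm = 3.768e+09 m.
(a) rₚ = a(1 − e) = 3.768e+09 · (1 − 0.8441) = 3.768e+09 · 0.1559 ≈ 5.874e+08 m = 587.4 Mm.
(b) rₐ = a(1 + e) = 3.768e+09 · (1 + 0.8441) = 3.768e+09 · 1.8441 ≈ 6.949e+09 m = 6.949 Gm.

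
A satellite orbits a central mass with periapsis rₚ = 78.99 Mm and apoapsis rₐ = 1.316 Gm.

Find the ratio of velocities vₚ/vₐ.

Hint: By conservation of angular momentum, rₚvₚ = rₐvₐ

Convert to SI: rₚ = 78.99 Mm = 7.899e+07 m; rₐ = 1.316 Gm = 1.316e+09 m.
Conservation of angular momentum gives rₚvₚ = rₐvₐ, so vₚ/vₐ = rₐ/rₚ.
vₚ/vₐ = 1.316e+09 / 7.899e+07 ≈ 16.66.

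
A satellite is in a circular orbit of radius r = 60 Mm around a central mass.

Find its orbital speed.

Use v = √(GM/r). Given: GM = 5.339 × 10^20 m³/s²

Convert to SI: r = 60 Mm = 6e+07 m.
For a circular orbit, gravity supplies the centripetal force, so v = √(GM / r).
v = √(5.339e+20 / 6e+07) m/s ≈ 2.983e+06 m/s = 2983 km/s.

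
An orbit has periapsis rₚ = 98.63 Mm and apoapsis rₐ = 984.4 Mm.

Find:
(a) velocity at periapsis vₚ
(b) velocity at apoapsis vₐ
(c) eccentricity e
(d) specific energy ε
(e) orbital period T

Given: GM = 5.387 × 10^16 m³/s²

Convert to SI: rₚ = 98.63 Mm = 9.863e+07 m; rₐ = 984.4 Mm = 9.844e+08 m.
(a) With a = (rₚ + rₐ)/2 = 5.41515e+08 m, vₚ = √(GM (2/rₚ − 1/a)) = √(5.387e+16 · (2/9.863e+07 − 1/5.41515e+08)) m/s ≈ 3.151e+04 m/s
(b) With a = (rₚ + rₐ)/2 = 5.41515e+08 m, vₐ = √(GM (2/rₐ − 1/a)) = √(5.387e+16 · (2/9.844e+08 − 1/5.41515e+08)) m/s ≈ 3157 m/s
(c) e = (rₐ − rₚ)/(rₐ + rₚ) = (9.844e+08 − 9.863e+07)/(9.844e+08 + 9.863e+07) ≈ 0.8179
(d) With a = (rₚ + rₐ)/2 = 5.41515e+08 m, ε = −GM/(2a) = −5.387e+16/(2 · 5.41515e+08) J/kg ≈ -4.974e+07 J/kg
(e) With a = (rₚ + rₐ)/2 = 5.41515e+08 m, T = 2π √(a³/GM) = 2π √((5.41515e+08)³/5.387e+16) s ≈ 3.411e+05 s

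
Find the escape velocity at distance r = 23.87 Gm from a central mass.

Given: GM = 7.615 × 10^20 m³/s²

Convert to SI: r = 23.87 Gm = 2.387e+10 m.
Escape velocity comes from setting total energy to zero: ½v² − GM/r = 0 ⇒ v_esc = √(2GM / r).
v_esc = √(2 · 7.615e+20 / 2.387e+10) m/s ≈ 2.526e+05 m/s = 252.6 km/s.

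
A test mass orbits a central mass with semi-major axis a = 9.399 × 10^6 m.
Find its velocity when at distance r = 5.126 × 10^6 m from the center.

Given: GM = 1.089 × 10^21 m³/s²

Vis-viva: v = √(GM · (2/r − 1/a)).
2/r − 1/a = 2/5.126e+06 − 1/9.399e+06 = 2.83773e-07 m⁻¹.
v = √(1.089e+21 · 2.83773e-07) m/s ≈ 1.758e+07 m/s = 1.758e+04 km/s.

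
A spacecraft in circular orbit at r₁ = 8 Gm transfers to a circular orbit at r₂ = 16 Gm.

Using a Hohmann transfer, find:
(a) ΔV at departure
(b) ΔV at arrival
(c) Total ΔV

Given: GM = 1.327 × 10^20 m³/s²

Convert to SI: r₁ = 8 Gm = 8e+09 m; r₂ = 16 Gm = 1.6e+10 m.
Transfer semi-major axis: a_t = (r₁ + r₂)/2 = (8e+09 + 1.6e+10)/2 = 1.2e+10 m.
Circular speeds: v₁ = √(GM/r₁) = 128792 m/s, v₂ = √(GM/r₂) = 91070 m/s.
Transfer speeds (vis-viva v² = GM(2/r − 1/a_t)): v₁ᵗ = 148717 m/s, v₂ᵗ = 74358.4 m/s.
(a) ΔV₁ = |v₁ᵗ − v₁| ≈ 1.992e+04 m/s = 19.92 km/s.
(b) ΔV₂ = |v₂ − v₂ᵗ| ≈ 1.671e+04 m/s = 16.71 km/s.
(c) ΔV_total = ΔV₁ + ΔV₂ ≈ 3.664e+04 m/s = 36.64 km/s.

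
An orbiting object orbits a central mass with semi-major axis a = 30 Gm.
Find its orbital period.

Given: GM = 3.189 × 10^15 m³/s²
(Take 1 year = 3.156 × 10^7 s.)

Convert to SI: a = 30 Gm = 3e+10 m.
Kepler's third law: T = 2π √(a³ / GM).
Substituting a = 3e+10 m and GM = 3.189e+15 m³/s²:
T = 2π √((3e+10)³ / 3.189e+15) s
T ≈ 5.781e+08 s = 18.32 years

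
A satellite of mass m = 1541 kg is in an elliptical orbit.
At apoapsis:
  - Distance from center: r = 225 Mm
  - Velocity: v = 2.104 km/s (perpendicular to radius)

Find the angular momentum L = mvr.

Convert to SI: r = 225 Mm = 2.25e+08 m; v = 2.104 km/s = 2104 m/s.
Since v is perpendicular to r, L = m · v · r.
L = 1541 · 2104 · 2.25e+08 kg·m²/s ≈ 7.295e+14 kg·m²/s.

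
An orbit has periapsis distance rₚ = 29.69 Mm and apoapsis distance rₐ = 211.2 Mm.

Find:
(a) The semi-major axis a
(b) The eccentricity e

Convert to SI: rₚ = 29.69 Mm = 2.969e+07 m; rₐ = 211.2 Mm = 2.112e+08 m.
(a) a = (rₚ + rₐ) / 2 = (2.969e+07 + 2.112e+08) / 2 ≈ 1.204e+08 m = 120.4 Mm.
(b) e = (rₐ − rₚ) / (rₐ + rₚ) = (2.112e+08 − 2.969e+07) / (2.112e+08 + 2.969e+07) ≈ 0.7535.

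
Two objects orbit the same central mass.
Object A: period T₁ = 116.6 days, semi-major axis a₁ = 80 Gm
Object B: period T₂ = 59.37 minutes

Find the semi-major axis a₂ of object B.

Convert to SI: T₁ = 116.6 days = 1.00742e+07 s; a₁ = 80 Gm = 8e+10 m; T₂ = 59.37 minutes = 3562.2 s.
Kepler's third law: (T₁/T₂)² = (a₁/a₂)³ ⇒ a₂ = a₁ · (T₂/T₁)^(2/3).
T₂/T₁ = 3562.2 / 1.00742e+07 = 0.000353595.
a₂ = 8e+10 · (0.000353595)^(2/3) m ≈ 4e+08 m = 400 Mm.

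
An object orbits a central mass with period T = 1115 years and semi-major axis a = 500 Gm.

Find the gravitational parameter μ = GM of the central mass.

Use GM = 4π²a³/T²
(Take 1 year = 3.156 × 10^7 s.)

Convert to SI: T = 1115 years = 3.51894e+10 s; a = 500 Gm = 5e+11 m.
GM = 4π² · a³ / T².
GM = 4π² · (5e+11)³ / (3.51894e+10)² m³/s² ≈ 3.985e+15 m³/s² = 3.985 × 10^15 m³/s².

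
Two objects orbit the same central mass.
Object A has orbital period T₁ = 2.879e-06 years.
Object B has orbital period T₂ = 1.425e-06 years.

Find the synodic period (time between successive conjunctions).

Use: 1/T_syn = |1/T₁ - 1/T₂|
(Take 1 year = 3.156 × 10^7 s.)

Convert to SI: T₁ = 2.879e-06 years = 90.8612 s; T₂ = 1.425e-06 years = 44.973 s.
T_syn = |T₁ · T₂ / (T₁ − T₂)|.
T_syn = |90.8612 · 44.973 / (90.8612 − 44.973)| s ≈ 89.05 s = 2.822e-06 years.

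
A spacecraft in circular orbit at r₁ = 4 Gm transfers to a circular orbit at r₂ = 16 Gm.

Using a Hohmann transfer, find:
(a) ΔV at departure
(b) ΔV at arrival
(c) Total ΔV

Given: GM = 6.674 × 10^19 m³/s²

Convert to SI: r₁ = 4 Gm = 4e+09 m; r₂ = 16 Gm = 1.6e+10 m.
Transfer semi-major axis: a_t = (r₁ + r₂)/2 = (4e+09 + 1.6e+10)/2 = 1e+10 m.
Circular speeds: v₁ = √(GM/r₁) = 129170 m/s, v₂ = √(GM/r₂) = 64585.2 m/s.
Transfer speeds (vis-viva v² = GM(2/r − 1/a_t)): v₁ᵗ = 163389 m/s, v₂ᵗ = 40847.3 m/s.
(a) ΔV₁ = |v₁ᵗ − v₁| ≈ 3.422e+04 m/s = 34.22 km/s.
(b) ΔV₂ = |v₂ − v₂ᵗ| ≈ 2.374e+04 m/s = 23.74 km/s.
(c) ΔV_total = ΔV₁ + ΔV₂ ≈ 5.796e+04 m/s = 57.96 km/s.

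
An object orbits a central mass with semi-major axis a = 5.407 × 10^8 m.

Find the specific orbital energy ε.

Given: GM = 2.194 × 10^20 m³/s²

ε = −GM / (2a).
ε = −2.194e+20 / (2 · 5.407e+08) J/kg ≈ -2.029e+11 J/kg = -202.9 GJ/kg.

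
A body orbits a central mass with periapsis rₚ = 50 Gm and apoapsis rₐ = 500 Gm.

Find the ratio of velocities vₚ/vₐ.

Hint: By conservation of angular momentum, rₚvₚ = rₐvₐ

Convert to SI: rₚ = 50 Gm = 5e+10 m; rₐ = 500 Gm = 5e+11 m.
Conservation of angular momentum gives rₚvₚ = rₐvₐ, so vₚ/vₐ = rₐ/rₚ.
vₚ/vₐ = 5e+11 / 5e+10 ≈ 10.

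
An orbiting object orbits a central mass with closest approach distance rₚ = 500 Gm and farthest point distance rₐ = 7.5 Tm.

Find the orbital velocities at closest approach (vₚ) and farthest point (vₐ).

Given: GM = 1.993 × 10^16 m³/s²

Convert to SI: rₚ = 500 Gm = 5e+11 m; rₐ = 7.5 Tm = 7.5e+12 m.
Use the vis-viva equation v² = GM(2/r − 1/a) with a = (rₚ + rₐ)/2 = (5e+11 + 7.5e+12)/2 = 4e+12 m.
vₚ = √(GM · (2/rₚ − 1/a)) = √(1.993e+16 · (2/5e+11 − 1/4e+12)) m/s ≈ 273.4 m/s = 273.4 m/s.
vₐ = √(GM · (2/rₐ − 1/a)) = √(1.993e+16 · (2/7.5e+12 − 1/4e+12)) m/s ≈ 18.23 m/s = 18.23 m/s.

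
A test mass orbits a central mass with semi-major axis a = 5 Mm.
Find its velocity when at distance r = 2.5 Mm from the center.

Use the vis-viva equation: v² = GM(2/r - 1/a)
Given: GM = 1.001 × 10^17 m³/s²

Convert to SI: a = 5 Mm = 5e+06 m; r = 2.5 Mm = 2.5e+06 m.
Vis-viva: v = √(GM · (2/r − 1/a)).
2/r − 1/a = 2/2.5e+06 − 1/5e+06 = 6e-07 m⁻¹.
v = √(1.001e+17 · 6e-07) m/s ≈ 2.451e+05 m/s = 245.1 km/s.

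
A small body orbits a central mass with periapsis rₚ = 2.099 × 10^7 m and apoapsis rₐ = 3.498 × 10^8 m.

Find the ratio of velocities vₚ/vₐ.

Conservation of angular momentum gives rₚvₚ = rₐvₐ, so vₚ/vₐ = rₐ/rₚ.
vₚ/vₐ = 3.498e+08 / 2.099e+07 ≈ 16.67.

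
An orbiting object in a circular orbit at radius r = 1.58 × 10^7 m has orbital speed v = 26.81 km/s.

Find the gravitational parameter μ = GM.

Convert to SI: v = 26.81 km/s = 26810 m/s.
For a circular orbit v² = GM/r, so GM = v² · r.
GM = (26810)² · 1.58e+07 m³/s² ≈ 1.136e+16 m³/s² = 1.136 × 10^16 m³/s².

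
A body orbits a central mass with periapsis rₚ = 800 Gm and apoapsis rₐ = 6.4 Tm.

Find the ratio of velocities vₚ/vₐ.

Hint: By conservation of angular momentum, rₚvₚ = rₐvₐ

Convert to SI: rₚ = 800 Gm = 8e+11 m; rₐ = 6.4 Tm = 6.4e+12 m.
Conservation of angular momentum gives rₚvₚ = rₐvₐ, so vₚ/vₐ = rₐ/rₚ.
vₚ/vₐ = 6.4e+12 / 8e+11 ≈ 8.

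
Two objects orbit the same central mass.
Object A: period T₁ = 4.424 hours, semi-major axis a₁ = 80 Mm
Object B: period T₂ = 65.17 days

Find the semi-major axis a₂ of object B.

Convert to SI: T₁ = 4.424 hours = 15926.4 s; a₁ = 80 Mm = 8e+07 m; T₂ = 65.17 days = 5.63069e+06 s.
Kepler's third law: (T₁/T₂)² = (a₁/a₂)³ ⇒ a₂ = a₁ · (T₂/T₁)^(2/3).
T₂/T₁ = 5.63069e+06 / 15926.4 = 353.544.
a₂ = 8e+07 · (353.544)^(2/3) m ≈ 4e+09 m = 4 Gm.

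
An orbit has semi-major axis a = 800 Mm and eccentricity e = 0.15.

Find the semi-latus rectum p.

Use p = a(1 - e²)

Convert to SI: a = 800 Mm = 8e+08 m.
p = a (1 − e²).
p = 8e+08 · (1 − (0.15)²) = 8e+08 · 0.9775 ≈ 7.82e+08 m = 782 Mm.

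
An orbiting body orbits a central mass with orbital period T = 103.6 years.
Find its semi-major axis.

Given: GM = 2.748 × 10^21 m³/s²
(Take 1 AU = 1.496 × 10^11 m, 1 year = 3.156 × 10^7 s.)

Convert to SI: T = 103.6 years = 3.26962e+09 s.
Invert Kepler's third law: a = (GM · T² / (4π²))^(1/3).
Substituting T = 3.26962e+09 s and GM = 2.748e+21 m³/s²:
a = (2.748e+21 · (3.26962e+09)² / (4π²))^(1/3) m
a ≈ 9.062e+12 m = 60.57 AU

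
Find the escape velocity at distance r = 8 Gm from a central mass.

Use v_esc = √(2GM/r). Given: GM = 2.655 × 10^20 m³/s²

Convert to SI: r = 8 Gm = 8e+09 m.
Escape velocity comes from setting total energy to zero: ½v² − GM/r = 0 ⇒ v_esc = √(2GM / r).
v_esc = √(2 · 2.655e+20 / 8e+09) m/s ≈ 2.576e+05 m/s = 257.6 km/s.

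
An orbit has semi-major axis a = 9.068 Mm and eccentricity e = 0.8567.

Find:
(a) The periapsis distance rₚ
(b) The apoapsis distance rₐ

Convert to SI: a = 9.068 Mm = 9.068e+06 m.
(a) rₚ = a(1 − e) = 9.068e+06 · (1 − 0.8567) = 9.068e+06 · 0.1433 ≈ 1.299e+06 m = 1.299 Mm.
(b) rₐ = a(1 + e) = 9.068e+06 · (1 + 0.8567) = 9.068e+06 · 1.8567 ≈ 1.684e+07 m = 16.84 Mm.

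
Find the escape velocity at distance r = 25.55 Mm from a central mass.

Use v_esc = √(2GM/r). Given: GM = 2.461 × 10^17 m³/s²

Convert to SI: r = 25.55 Mm = 2.555e+07 m.
Escape velocity comes from setting total energy to zero: ½v² − GM/r = 0 ⇒ v_esc = √(2GM / r).
v_esc = √(2 · 2.461e+17 / 2.555e+07) m/s ≈ 1.388e+05 m/s = 138.8 km/s.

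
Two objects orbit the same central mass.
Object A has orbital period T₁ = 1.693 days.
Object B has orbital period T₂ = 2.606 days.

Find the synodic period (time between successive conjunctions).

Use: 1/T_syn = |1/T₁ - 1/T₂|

Convert to SI: T₁ = 1.693 days = 146275 s; T₂ = 2.606 days = 225158 s.
T_syn = |T₁ · T₂ / (T₁ − T₂)|.
T_syn = |146275 · 225158 / (146275 − 225158)| s ≈ 4.175e+05 s = 4.832 days.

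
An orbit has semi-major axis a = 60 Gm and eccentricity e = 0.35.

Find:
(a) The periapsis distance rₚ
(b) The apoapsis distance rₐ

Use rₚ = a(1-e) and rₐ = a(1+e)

Convert to SI: a = 60 Gm = 6e+10 m.
(a) rₚ = a(1 − e) = 6e+10 · (1 − 0.35) = 6e+10 · 0.65 ≈ 3.9e+10 m = 39 Gm.
(b) rₐ = a(1 + e) = 6e+10 · (1 + 0.35) = 6e+10 · 1.35 ≈ 8.1e+10 m = 81 Gm.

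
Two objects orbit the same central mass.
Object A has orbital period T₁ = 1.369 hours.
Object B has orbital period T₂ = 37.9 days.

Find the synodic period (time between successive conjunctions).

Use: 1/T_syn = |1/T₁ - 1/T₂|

Convert to SI: T₁ = 1.369 hours = 4928.4 s; T₂ = 37.9 days = 3.27456e+06 s.
T_syn = |T₁ · T₂ / (T₁ − T₂)|.
T_syn = |4928.4 · 3.27456e+06 / (4928.4 − 3.27456e+06)| s ≈ 4936 s = 1.371 hours.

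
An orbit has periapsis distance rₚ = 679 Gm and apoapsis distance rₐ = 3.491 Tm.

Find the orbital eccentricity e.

Convert to SI: rₚ = 679 Gm = 6.79e+11 m; rₐ = 3.491 Tm = 3.491e+12 m.
e = (rₐ − rₚ) / (rₐ + rₚ).
e = (3.491e+12 − 6.79e+11) / (3.491e+12 + 6.79e+11) = 2.812e+12 / 4.17e+12 ≈ 0.6743.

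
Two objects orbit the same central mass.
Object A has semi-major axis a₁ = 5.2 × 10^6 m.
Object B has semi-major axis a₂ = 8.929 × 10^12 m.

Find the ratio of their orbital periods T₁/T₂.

From Kepler's third law, (T₁/T₂)² = (a₁/a₂)³, so T₁/T₂ = (a₁/a₂)^(3/2).
a₁/a₂ = 5.2e+06 / 8.929e+12 = 5.82372e-07.
T₁/T₂ = (5.82372e-07)^(3/2) ≈ 4.444e-10.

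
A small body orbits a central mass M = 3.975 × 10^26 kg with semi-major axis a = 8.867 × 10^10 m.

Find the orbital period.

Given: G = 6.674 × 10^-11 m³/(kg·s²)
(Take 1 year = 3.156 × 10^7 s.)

GM = G · M = 6.674e-11 · 3.975e+26 = 2.65292e+16 m³/s².
Kepler's third law: T = 2π √(a³ / GM).
Substituting a = 8.867e+10 m and GM = 2.65292e+16 m³/s²:
T = 2π √((8.867e+10)³ / 2.65292e+16) s
T ≈ 1.019e+09 s = 32.27 years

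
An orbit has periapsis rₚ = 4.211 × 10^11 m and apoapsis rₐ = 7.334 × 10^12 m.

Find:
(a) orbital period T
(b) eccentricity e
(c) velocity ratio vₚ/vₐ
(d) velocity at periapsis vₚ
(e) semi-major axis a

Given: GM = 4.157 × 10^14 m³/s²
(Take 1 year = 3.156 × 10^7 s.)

(a) With a = (rₚ + rₐ)/2 = 3.87755e+12 m, T = 2π √(a³/GM) = 2π √((3.87755e+12)³/4.157e+14) s ≈ 2.353e+12 s
(b) e = (rₐ − rₚ)/(rₐ + rₚ) = (7.334e+12 − 4.211e+11)/(7.334e+12 + 4.211e+11) ≈ 0.8914
(c) Conservation of angular momentum (rₚvₚ = rₐvₐ) gives vₚ/vₐ = rₐ/rₚ = 7.334e+12/4.211e+11 ≈ 17.42
(d) With a = (rₚ + rₐ)/2 = 3.87755e+12 m, vₚ = √(GM (2/rₚ − 1/a)) = √(4.157e+14 · (2/4.211e+11 − 1/3.87755e+12)) m/s ≈ 43.21 m/s
(e) a = (rₚ + rₐ)/2 = (4.211e+11 + 7.334e+12)/2 ≈ 3.878e+12 m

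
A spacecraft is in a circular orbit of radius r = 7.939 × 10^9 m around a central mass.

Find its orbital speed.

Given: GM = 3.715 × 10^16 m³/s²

For a circular orbit, gravity supplies the centripetal force, so v = √(GM / r).
v = √(3.715e+16 / 7.939e+09) m/s ≈ 2163 m/s = 2.163 km/s.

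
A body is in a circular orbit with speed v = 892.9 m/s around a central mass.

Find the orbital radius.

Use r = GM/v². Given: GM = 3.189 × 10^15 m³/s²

For a circular orbit, v² = GM / r, so r = GM / v².
r = 3.189e+15 / (892.9)² m ≈ 4e+09 m = 4 Gm.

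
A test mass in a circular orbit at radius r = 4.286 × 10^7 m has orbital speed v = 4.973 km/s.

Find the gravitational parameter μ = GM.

Convert to SI: v = 4.973 km/s = 4973 m/s.
For a circular orbit v² = GM/r, so GM = v² · r.
GM = (4973)² · 4.286e+07 m³/s² ≈ 1.06e+15 m³/s² = 1.06 × 10^15 m³/s².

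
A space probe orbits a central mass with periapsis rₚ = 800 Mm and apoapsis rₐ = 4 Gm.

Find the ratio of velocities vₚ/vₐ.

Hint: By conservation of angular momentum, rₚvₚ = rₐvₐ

Convert to SI: rₚ = 800 Mm = 8e+08 m; rₐ = 4 Gm = 4e+09 m.
Conservation of angular momentum gives rₚvₚ = rₐvₐ, so vₚ/vₐ = rₐ/rₚ.
vₚ/vₐ = 4e+09 / 8e+08 ≈ 5.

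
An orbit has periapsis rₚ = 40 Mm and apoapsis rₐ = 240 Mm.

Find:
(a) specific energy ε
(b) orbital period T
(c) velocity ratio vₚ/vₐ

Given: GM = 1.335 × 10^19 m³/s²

Convert to SI: rₚ = 40 Mm = 4e+07 m; rₐ = 240 Mm = 2.4e+08 m.
(a) With a = (rₚ + rₐ)/2 = 1.4e+08 m, ε = −GM/(2a) = −1.335e+19/(2 · 1.4e+08) J/kg ≈ -4.768e+10 J/kg
(b) With a = (rₚ + rₐ)/2 = 1.4e+08 m, T = 2π √(a³/GM) = 2π √((1.4e+08)³/1.335e+19) s ≈ 2849 s
(c) Conservation of angular momentum (rₚvₚ = rₐvₐ) gives vₚ/vₐ = rₐ/rₚ = 2.4e+08/4e+07 ≈ 6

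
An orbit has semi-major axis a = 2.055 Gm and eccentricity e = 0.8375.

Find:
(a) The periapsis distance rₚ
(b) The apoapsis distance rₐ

Convert to SI: a = 2.055 Gm = 2.055e+09 m.
(a) rₚ = a(1 − e) = 2.055e+09 · (1 − 0.8375) = 2.055e+09 · 0.1625 ≈ 3.339e+08 m = 333.9 Mm.
(b) rₐ = a(1 + e) = 2.055e+09 · (1 + 0.8375) = 2.055e+09 · 1.8375 ≈ 3.776e+09 m = 3.776 Gm.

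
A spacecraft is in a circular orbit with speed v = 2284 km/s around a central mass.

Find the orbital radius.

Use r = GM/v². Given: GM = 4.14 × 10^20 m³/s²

Convert to SI: v = 2284 km/s = 2.284e+06 m/s.
For a circular orbit, v² = GM / r, so r = GM / v².
r = 4.14e+20 / (2.284e+06)² m ≈ 7.936e+07 m = 79.36 Mm.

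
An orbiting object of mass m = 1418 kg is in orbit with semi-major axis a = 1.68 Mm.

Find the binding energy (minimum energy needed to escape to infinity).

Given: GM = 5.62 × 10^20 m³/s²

Convert to SI: a = 1.68 Mm = 1.68e+06 m.
Total orbital energy is E = −GMm/(2a); binding energy is E_bind = −E = GMm/(2a).
E_bind = 5.62e+20 · 1418 / (2 · 1.68e+06) J ≈ 2.372e+17 J = 237.2 PJ.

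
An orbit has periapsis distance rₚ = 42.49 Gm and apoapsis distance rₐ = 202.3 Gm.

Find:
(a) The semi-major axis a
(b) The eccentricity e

Convert to SI: rₚ = 42.49 Gm = 4.249e+10 m; rₐ = 202.3 Gm = 2.023e+11 m.
(a) a = (rₚ + rₐ) / 2 = (4.249e+10 + 2.023e+11) / 2 ≈ 1.224e+11 m = 122.4 Gm.
(b) e = (rₐ − rₚ) / (rₐ + rₚ) = (2.023e+11 − 4.249e+10) / (2.023e+11 + 4.249e+10) ≈ 0.6528.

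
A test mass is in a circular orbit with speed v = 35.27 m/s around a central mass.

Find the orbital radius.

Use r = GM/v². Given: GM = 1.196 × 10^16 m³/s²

For a circular orbit, v² = GM / r, so r = GM / v².
r = 1.196e+16 / (35.27)² m ≈ 9.614e+12 m = 9.614 Tm.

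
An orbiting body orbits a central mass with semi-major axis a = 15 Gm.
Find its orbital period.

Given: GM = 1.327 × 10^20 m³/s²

Convert to SI: a = 15 Gm = 1.5e+10 m.
Kepler's third law: T = 2π √(a³ / GM).
Substituting a = 1.5e+10 m and GM = 1.327e+20 m³/s²:
T = 2π √((1.5e+10)³ / 1.327e+20) s
T ≈ 1.002e+06 s = 11.6 days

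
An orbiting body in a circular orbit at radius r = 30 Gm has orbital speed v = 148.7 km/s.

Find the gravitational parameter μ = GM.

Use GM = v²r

Convert to SI: r = 30 Gm = 3e+10 m; v = 148.7 km/s = 148700 m/s.
For a circular orbit v² = GM/r, so GM = v² · r.
GM = (148700)² · 3e+10 m³/s² ≈ 6.634e+20 m³/s² = 6.634 × 10^20 m³/s².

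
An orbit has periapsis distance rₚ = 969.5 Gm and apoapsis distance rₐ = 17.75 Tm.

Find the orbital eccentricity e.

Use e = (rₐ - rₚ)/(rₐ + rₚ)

Convert to SI: rₚ = 969.5 Gm = 9.695e+11 m; rₐ = 17.75 Tm = 1.775e+13 m.
e = (rₐ − rₚ) / (rₐ + rₚ).
e = (1.775e+13 − 9.695e+11) / (1.775e+13 + 9.695e+11) = 1.67805e+13 / 1.87195e+13 ≈ 0.8964.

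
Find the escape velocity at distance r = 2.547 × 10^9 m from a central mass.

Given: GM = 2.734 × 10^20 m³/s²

Escape velocity comes from setting total energy to zero: ½v² − GM/r = 0 ⇒ v_esc = √(2GM / r).
v_esc = √(2 · 2.734e+20 / 2.547e+09) m/s ≈ 4.633e+05 m/s = 463.3 km/s.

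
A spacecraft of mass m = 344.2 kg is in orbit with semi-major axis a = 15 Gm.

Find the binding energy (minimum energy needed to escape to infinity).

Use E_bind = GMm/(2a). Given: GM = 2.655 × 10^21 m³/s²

Convert to SI: a = 15 Gm = 1.5e+10 m.
Total orbital energy is E = −GMm/(2a); binding energy is E_bind = −E = GMm/(2a).
E_bind = 2.655e+21 · 344.2 / (2 · 1.5e+10) J ≈ 3.046e+13 J = 30.46 TJ.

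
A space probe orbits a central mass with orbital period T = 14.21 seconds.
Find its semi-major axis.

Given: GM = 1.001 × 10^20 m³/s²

Invert Kepler's third law: a = (GM · T² / (4π²))^(1/3).
Substituting T = 14.21 s and GM = 1.001e+20 m³/s²:
a = (1.001e+20 · (14.21)² / (4π²))^(1/3) m
a ≈ 8e+06 m = 8 Mm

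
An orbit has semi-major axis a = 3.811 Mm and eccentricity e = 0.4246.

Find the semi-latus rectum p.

Convert to SI: a = 3.811 Mm = 3.811e+06 m.
p = a (1 − e²).
p = 3.811e+06 · (1 − (0.4246)²) = 3.811e+06 · 0.819715 ≈ 3.124e+06 m = 3.124 Mm.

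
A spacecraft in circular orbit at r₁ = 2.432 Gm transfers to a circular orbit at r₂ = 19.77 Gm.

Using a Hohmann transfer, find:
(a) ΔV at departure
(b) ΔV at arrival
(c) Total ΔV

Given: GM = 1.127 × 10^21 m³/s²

Convert to SI: r₁ = 2.432 Gm = 2.432e+09 m; r₂ = 19.77 Gm = 1.977e+10 m.
Transfer semi-major axis: a_t = (r₁ + r₂)/2 = (2.432e+09 + 1.977e+10)/2 = 1.1101e+10 m.
Circular speeds: v₁ = √(GM/r₁) = 680738 m/s, v₂ = √(GM/r₂) = 238758 m/s.
Transfer speeds (vis-viva v² = GM(2/r − 1/a_t)): v₁ᵗ = 908453 m/s, v₂ᵗ = 111753 m/s.
(a) ΔV₁ = |v₁ᵗ − v₁| ≈ 2.277e+05 m/s = 227.7 km/s.
(b) ΔV₂ = |v₂ − v₂ᵗ| ≈ 1.27e+05 m/s = 127 km/s.
(c) ΔV_total = ΔV₁ + ΔV₂ ≈ 3.547e+05 m/s = 354.7 km/s.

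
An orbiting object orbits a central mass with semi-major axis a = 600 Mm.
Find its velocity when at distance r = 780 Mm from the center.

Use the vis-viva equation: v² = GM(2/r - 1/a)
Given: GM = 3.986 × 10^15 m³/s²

Convert to SI: a = 600 Mm = 6e+08 m; r = 780 Mm = 7.8e+08 m.
Vis-viva: v = √(GM · (2/r − 1/a)).
2/r − 1/a = 2/7.8e+08 − 1/6e+08 = 8.97436e-10 m⁻¹.
v = √(3.986e+15 · 8.97436e-10) m/s ≈ 1891 m/s = 1.891 km/s.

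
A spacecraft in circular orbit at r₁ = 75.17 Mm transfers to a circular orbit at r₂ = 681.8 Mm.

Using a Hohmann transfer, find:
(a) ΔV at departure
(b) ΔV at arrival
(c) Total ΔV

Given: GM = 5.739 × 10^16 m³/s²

Convert to SI: r₁ = 75.17 Mm = 7.517e+07 m; r₂ = 681.8 Mm = 6.818e+08 m.
Transfer semi-major axis: a_t = (r₁ + r₂)/2 = (7.517e+07 + 6.818e+08)/2 = 3.78485e+08 m.
Circular speeds: v₁ = √(GM/r₁) = 27631 m/s, v₂ = √(GM/r₂) = 9174.65 m/s.
Transfer speeds (vis-viva v² = GM(2/r − 1/a_t)): v₁ᵗ = 37085.1 m/s, v₂ᵗ = 4088.72 m/s.
(a) ΔV₁ = |v₁ᵗ − v₁| ≈ 9454 m/s = 9.454 km/s.
(b) ΔV₂ = |v₂ − v₂ᵗ| ≈ 5086 m/s = 5.086 km/s.
(c) ΔV_total = ΔV₁ + ΔV₂ ≈ 1.454e+04 m/s = 14.54 km/s.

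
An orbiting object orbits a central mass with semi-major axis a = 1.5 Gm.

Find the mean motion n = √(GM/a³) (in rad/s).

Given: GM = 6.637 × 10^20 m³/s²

Convert to SI: a = 1.5 Gm = 1.5e+09 m.
n = √(GM / a³).
n = √(6.637e+20 / (1.5e+09)³) rad/s ≈ 0.0004435 rad/s.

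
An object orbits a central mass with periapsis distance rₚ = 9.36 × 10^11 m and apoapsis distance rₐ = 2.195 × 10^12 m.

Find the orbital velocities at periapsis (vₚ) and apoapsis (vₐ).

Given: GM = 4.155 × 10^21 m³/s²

Use the vis-viva equation v² = GM(2/r − 1/a) with a = (rₚ + rₐ)/2 = (9.36e+11 + 2.195e+12)/2 = 1.5655e+12 m.
vₚ = √(GM · (2/rₚ − 1/a)) = √(4.155e+21 · (2/9.36e+11 − 1/1.5655e+12)) m/s ≈ 7.889e+04 m/s = 78.89 km/s.
vₐ = √(GM · (2/rₐ − 1/a)) = √(4.155e+21 · (2/2.195e+12 − 1/1.5655e+12)) m/s ≈ 3.364e+04 m/s = 33.64 km/s.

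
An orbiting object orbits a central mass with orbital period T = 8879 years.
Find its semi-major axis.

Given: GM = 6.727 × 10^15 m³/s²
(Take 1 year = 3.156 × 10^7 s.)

Convert to SI: T = 8879 years = 2.80221e+11 s.
Invert Kepler's third law: a = (GM · T² / (4π²))^(1/3).
Substituting T = 2.80221e+11 s and GM = 6.727e+15 m³/s²:
a = (6.727e+15 · (2.80221e+11)² / (4π²))^(1/3) m
a ≈ 2.374e+12 m = 2.374 Tm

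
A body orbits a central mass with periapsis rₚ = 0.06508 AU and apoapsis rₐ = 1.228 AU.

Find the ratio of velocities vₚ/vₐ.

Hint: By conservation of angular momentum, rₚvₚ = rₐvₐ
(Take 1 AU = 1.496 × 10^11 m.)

Convert to SI: rₚ = 0.06508 AU = 9.73597e+09 m; rₐ = 1.228 AU = 1.83709e+11 m.
Conservation of angular momentum gives rₚvₚ = rₐvₐ, so vₚ/vₐ = rₐ/rₚ.
vₚ/vₐ = 1.83709e+11 / 9.73597e+09 ≈ 18.87.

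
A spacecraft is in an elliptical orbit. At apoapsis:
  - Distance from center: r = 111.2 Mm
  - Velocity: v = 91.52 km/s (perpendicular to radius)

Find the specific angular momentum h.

Convert to SI: r = 111.2 Mm = 1.112e+08 m; v = 91.52 km/s = 91520 m/s.
With v perpendicular to r, h = r · v.
h = 1.112e+08 · 91520 m²/s ≈ 1.018e+13 m²/s.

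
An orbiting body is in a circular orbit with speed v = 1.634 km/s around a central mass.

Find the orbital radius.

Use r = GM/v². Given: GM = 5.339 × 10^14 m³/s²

Convert to SI: v = 1.634 km/s = 1634 m/s.
For a circular orbit, v² = GM / r, so r = GM / v².
r = 5.339e+14 / (1634)² m ≈ 2e+08 m = 200 Mm.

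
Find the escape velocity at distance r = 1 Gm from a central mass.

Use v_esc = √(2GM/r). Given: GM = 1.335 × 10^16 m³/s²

Convert to SI: r = 1 Gm = 1e+09 m.
Escape velocity comes from setting total energy to zero: ½v² − GM/r = 0 ⇒ v_esc = √(2GM / r).
v_esc = √(2 · 1.335e+16 / 1e+09) m/s ≈ 5167 m/s = 5.167 km/s.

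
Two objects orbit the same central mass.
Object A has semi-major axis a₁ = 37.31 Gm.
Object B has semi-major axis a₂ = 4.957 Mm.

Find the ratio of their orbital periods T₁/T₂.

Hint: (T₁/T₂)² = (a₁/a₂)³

Convert to SI: a₁ = 37.31 Gm = 3.731e+10 m; a₂ = 4.957 Mm = 4.957e+06 m.
From Kepler's third law, (T₁/T₂)² = (a₁/a₂)³, so T₁/T₂ = (a₁/a₂)^(3/2).
a₁/a₂ = 3.731e+10 / 4.957e+06 = 7526.73.
T₁/T₂ = (7526.73)^(3/2) ≈ 6.53e+05.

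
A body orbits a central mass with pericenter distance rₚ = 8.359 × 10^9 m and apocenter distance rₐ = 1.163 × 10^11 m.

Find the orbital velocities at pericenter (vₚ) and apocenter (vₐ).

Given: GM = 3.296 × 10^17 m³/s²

Use the vis-viva equation v² = GM(2/r − 1/a) with a = (rₚ + rₐ)/2 = (8.359e+09 + 1.163e+11)/2 = 6.23295e+10 m.
vₚ = √(GM · (2/rₚ − 1/a)) = √(3.296e+17 · (2/8.359e+09 − 1/6.23295e+10)) m/s ≈ 8577 m/s = 8.577 km/s.
vₐ = √(GM · (2/rₐ − 1/a)) = √(3.296e+17 · (2/1.163e+11 − 1/6.23295e+10)) m/s ≈ 616.5 m/s = 616.5 m/s.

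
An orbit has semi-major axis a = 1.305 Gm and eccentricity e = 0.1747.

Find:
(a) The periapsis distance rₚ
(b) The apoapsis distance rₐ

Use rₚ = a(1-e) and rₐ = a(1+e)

Convert to SI: a = 1.305 Gm = 1.305e+09 m.
(a) rₚ = a(1 − e) = 1.305e+09 · (1 − 0.1747) = 1.305e+09 · 0.8253 ≈ 1.077e+09 m = 1.077 Gm.
(b) rₐ = a(1 + e) = 1.305e+09 · (1 + 0.1747) = 1.305e+09 · 1.1747 ≈ 1.533e+09 m = 1.533 Gm.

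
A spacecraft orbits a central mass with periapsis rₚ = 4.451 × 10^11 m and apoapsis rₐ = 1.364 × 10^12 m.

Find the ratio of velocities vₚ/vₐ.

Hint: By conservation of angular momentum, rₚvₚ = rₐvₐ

Conservation of angular momentum gives rₚvₚ = rₐvₐ, so vₚ/vₐ = rₐ/rₚ.
vₚ/vₐ = 1.364e+12 / 4.451e+11 ≈ 3.064.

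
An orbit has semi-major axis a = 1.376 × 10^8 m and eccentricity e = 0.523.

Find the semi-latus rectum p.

p = a (1 − e²).
p = 1.376e+08 · (1 − (0.523)²) = 1.376e+08 · 0.726471 ≈ 9.996e+07 m = 9.996 × 10^7 m.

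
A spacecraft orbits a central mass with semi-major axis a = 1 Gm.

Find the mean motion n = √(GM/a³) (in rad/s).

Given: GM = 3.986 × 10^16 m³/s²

Convert to SI: a = 1 Gm = 1e+09 m.
n = √(GM / a³).
n = √(3.986e+16 / (1e+09)³) rad/s ≈ 6.313e-06 rad/s.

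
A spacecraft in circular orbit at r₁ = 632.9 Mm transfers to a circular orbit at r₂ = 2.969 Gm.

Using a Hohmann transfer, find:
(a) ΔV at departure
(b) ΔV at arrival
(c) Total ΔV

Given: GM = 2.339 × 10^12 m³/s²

Convert to SI: r₁ = 632.9 Mm = 6.329e+08 m; r₂ = 2.969 Gm = 2.969e+09 m.
Transfer semi-major axis: a_t = (r₁ + r₂)/2 = (6.329e+08 + 2.969e+09)/2 = 1.80095e+09 m.
Circular speeds: v₁ = √(GM/r₁) = 60.7922 m/s, v₂ = √(GM/r₂) = 28.0679 m/s.
Transfer speeds (vis-viva v² = GM(2/r − 1/a_t)): v₁ᵗ = 78.0552 m/s, v₂ᵗ = 16.639 m/s.
(a) ΔV₁ = |v₁ᵗ − v₁| ≈ 17.26 m/s = 17.26 m/s.
(b) ΔV₂ = |v₂ − v₂ᵗ| ≈ 11.43 m/s = 11.43 m/s.
(c) ΔV_total = ΔV₁ + ΔV₂ ≈ 28.69 m/s = 28.69 m/s.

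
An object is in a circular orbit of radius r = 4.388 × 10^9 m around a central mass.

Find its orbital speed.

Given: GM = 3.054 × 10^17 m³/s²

For a circular orbit, gravity supplies the centripetal force, so v = √(GM / r).
v = √(3.054e+17 / 4.388e+09) m/s ≈ 8343 m/s = 8.343 km/s.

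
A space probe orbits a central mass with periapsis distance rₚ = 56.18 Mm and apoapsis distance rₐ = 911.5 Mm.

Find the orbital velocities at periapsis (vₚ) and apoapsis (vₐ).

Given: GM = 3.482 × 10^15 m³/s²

Convert to SI: rₚ = 56.18 Mm = 5.618e+07 m; rₐ = 911.5 Mm = 9.115e+08 m.
Use the vis-viva equation v² = GM(2/r − 1/a) with a = (rₚ + rₐ)/2 = (5.618e+07 + 9.115e+08)/2 = 4.8384e+08 m.
vₚ = √(GM · (2/rₚ − 1/a)) = √(3.482e+15 · (2/5.618e+07 − 1/4.8384e+08)) m/s ≈ 1.081e+04 m/s = 10.81 km/s.
vₐ = √(GM · (2/rₐ − 1/a)) = √(3.482e+15 · (2/9.115e+08 − 1/4.8384e+08)) m/s ≈ 666 m/s = 666 m/s.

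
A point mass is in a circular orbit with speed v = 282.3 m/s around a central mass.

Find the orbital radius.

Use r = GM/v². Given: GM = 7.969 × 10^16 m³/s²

For a circular orbit, v² = GM / r, so r = GM / v².
r = 7.969e+16 / (282.3)² m ≈ 1e+12 m = 1000 Gm.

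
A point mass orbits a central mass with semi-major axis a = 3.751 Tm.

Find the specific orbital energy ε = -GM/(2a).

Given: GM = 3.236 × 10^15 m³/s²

Convert to SI: a = 3.751 Tm = 3.751e+12 m.
ε = −GM / (2a).
ε = −3.236e+15 / (2 · 3.751e+12) J/kg ≈ -431.4 J/kg = -431.4 J/kg.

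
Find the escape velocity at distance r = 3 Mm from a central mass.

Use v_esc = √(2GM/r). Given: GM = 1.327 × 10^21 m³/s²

Convert to SI: r = 3 Mm = 3e+06 m.
Escape velocity comes from setting total energy to zero: ½v² − GM/r = 0 ⇒ v_esc = √(2GM / r).
v_esc = √(2 · 1.327e+21 / 3e+06) m/s ≈ 2.974e+07 m/s = 2.974e+04 km/s.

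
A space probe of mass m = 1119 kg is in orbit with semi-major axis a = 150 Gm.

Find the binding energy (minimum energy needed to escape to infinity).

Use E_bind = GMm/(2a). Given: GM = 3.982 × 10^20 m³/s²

Convert to SI: a = 150 Gm = 1.5e+11 m.
Total orbital energy is E = −GMm/(2a); binding energy is E_bind = −E = GMm/(2a).
E_bind = 3.982e+20 · 1119 / (2 · 1.5e+11) J ≈ 1.485e+12 J = 1.485 TJ.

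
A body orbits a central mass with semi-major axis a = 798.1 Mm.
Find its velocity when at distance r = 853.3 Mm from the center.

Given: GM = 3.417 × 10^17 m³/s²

Convert to SI: a = 798.1 Mm = 7.981e+08 m; r = 853.3 Mm = 8.533e+08 m.
Vis-viva: v = √(GM · (2/r − 1/a)).
2/r − 1/a = 2/8.533e+08 − 1/7.981e+08 = 1.09087e-09 m⁻¹.
v = √(3.417e+17 · 1.09087e-09) m/s ≈ 1.931e+04 m/s = 19.31 km/s.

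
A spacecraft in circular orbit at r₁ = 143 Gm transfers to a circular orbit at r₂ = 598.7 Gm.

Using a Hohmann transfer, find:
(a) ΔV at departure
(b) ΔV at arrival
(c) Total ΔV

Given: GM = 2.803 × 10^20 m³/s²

Convert to SI: r₁ = 143 Gm = 1.43e+11 m; r₂ = 598.7 Gm = 5.987e+11 m.
Transfer semi-major axis: a_t = (r₁ + r₂)/2 = (1.43e+11 + 5.987e+11)/2 = 3.7085e+11 m.
Circular speeds: v₁ = √(GM/r₁) = 44273.5 m/s, v₂ = √(GM/r₂) = 21637.5 m/s.
Transfer speeds (vis-viva v² = GM(2/r − 1/a_t)): v₁ᵗ = 56253.4 m/s, v₂ᵗ = 13436.2 m/s.
(a) ΔV₁ = |v₁ᵗ − v₁| ≈ 1.198e+04 m/s = 11.98 km/s.
(b) ΔV₂ = |v₂ − v₂ᵗ| ≈ 8201 m/s = 8.201 km/s.
(c) ΔV_total = ΔV₁ + ΔV₂ ≈ 2.018e+04 m/s = 20.18 km/s.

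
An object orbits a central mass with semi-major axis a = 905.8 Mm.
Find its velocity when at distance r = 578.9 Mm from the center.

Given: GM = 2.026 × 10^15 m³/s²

Convert to SI: a = 905.8 Mm = 9.058e+08 m; r = 578.9 Mm = 5.789e+08 m.
Vis-viva: v = √(GM · (2/r − 1/a)).
2/r − 1/a = 2/5.789e+08 − 1/9.058e+08 = 2.35083e-09 m⁻¹.
v = √(2.026e+15 · 2.35083e-09) m/s ≈ 2182 m/s = 2.182 km/s.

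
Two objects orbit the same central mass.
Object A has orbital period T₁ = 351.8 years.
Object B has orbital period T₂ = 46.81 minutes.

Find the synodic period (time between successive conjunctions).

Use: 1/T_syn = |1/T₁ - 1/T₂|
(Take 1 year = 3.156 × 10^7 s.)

Convert to SI: T₁ = 351.8 years = 1.11028e+10 s; T₂ = 46.81 minutes = 2808.6 s.
T_syn = |T₁ · T₂ / (T₁ − T₂)|.
T_syn = |1.11028e+10 · 2808.6 / (1.11028e+10 − 2808.6)| s ≈ 2809 s = 46.81 minutes.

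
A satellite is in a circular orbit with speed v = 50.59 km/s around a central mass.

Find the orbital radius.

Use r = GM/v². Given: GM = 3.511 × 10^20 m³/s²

Convert to SI: v = 50.59 km/s = 50590 m/s.
For a circular orbit, v² = GM / r, so r = GM / v².
r = 3.511e+20 / (50590)² m ≈ 1.372e+11 m = 1.372 × 10^11 m.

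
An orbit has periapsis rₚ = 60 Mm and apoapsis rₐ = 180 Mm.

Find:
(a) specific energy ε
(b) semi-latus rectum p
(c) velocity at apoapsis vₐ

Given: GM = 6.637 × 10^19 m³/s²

Convert to SI: rₚ = 60 Mm = 6e+07 m; rₐ = 180 Mm = 1.8e+08 m.
(a) With a = (rₚ + rₐ)/2 = 1.2e+08 m, ε = −GM/(2a) = −6.637e+19/(2 · 1.2e+08) J/kg ≈ -2.765e+11 J/kg
(b) From a = (rₚ + rₐ)/2 = 1.2e+08 m and e = (rₐ − rₚ)/(rₐ + rₚ) = 0.5, p = a(1 − e²) = 1.2e+08 · (1 − (0.5)²) ≈ 9e+07 m
(c) With a = (rₚ + rₐ)/2 = 1.2e+08 m, vₐ = √(GM (2/rₐ − 1/a)) = √(6.637e+19 · (2/1.8e+08 − 1/1.2e+08)) m/s ≈ 4.294e+05 m/s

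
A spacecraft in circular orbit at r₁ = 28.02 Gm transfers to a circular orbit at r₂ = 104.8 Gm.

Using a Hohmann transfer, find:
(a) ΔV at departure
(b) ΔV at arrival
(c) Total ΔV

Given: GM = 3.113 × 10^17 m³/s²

Convert to SI: r₁ = 28.02 Gm = 2.802e+10 m; r₂ = 104.8 Gm = 1.048e+11 m.
Transfer semi-major axis: a_t = (r₁ + r₂)/2 = (2.802e+10 + 1.048e+11)/2 = 6.641e+10 m.
Circular speeds: v₁ = √(GM/r₁) = 3333.15 m/s, v₂ = √(GM/r₂) = 1723.49 m/s.
Transfer speeds (vis-viva v² = GM(2/r − 1/a_t)): v₁ᵗ = 4187.16 m/s, v₂ᵗ = 1119.51 m/s.
(a) ΔV₁ = |v₁ᵗ − v₁| ≈ 854 m/s = 854 m/s.
(b) ΔV₂ = |v₂ − v₂ᵗ| ≈ 604 m/s = 604 m/s.
(c) ΔV_total = ΔV₁ + ΔV₂ ≈ 1458 m/s = 1.458 km/s.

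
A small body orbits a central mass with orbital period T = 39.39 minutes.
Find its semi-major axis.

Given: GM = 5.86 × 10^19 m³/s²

Convert to SI: T = 39.39 minutes = 2363.4 s.
Invert Kepler's third law: a = (GM · T² / (4π²))^(1/3).
Substituting T = 2363.4 s and GM = 5.86e+19 m³/s²:
a = (5.86e+19 · (2363.4)² / (4π²))^(1/3) m
a ≈ 2.024e+08 m = 202.4 Mm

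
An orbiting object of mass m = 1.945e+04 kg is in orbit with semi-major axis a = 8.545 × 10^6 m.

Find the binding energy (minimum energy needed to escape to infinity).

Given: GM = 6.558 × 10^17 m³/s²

Total orbital energy is E = −GMm/(2a); binding energy is E_bind = −E = GMm/(2a).
E_bind = 6.558e+17 · 1.945e+04 / (2 · 8.545e+06) J ≈ 7.464e+14 J = 746.4 TJ.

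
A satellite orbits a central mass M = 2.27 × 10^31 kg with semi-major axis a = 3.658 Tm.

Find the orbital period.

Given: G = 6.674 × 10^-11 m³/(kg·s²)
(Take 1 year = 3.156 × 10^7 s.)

Convert to SI: a = 3.658 Tm = 3.658e+12 m.
GM = G · M = 6.674e-11 · 2.27e+31 = 1.515e+21 m³/s².
Kepler's third law: T = 2π √(a³ / GM).
Substituting a = 3.658e+12 m and GM = 1.515e+21 m³/s²:
T = 2π √((3.658e+12)³ / 1.515e+21) s
T ≈ 1.129e+09 s = 35.79 years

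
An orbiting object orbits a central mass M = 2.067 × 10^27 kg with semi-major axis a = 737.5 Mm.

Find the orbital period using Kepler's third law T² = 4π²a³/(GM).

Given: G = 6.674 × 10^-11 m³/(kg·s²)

Convert to SI: a = 737.5 Mm = 7.375e+08 m.
GM = G · M = 6.674e-11 · 2.067e+27 = 1.37952e+17 m³/s².
Kepler's third law: T = 2π √(a³ / GM).
Substituting a = 7.375e+08 m and GM = 1.37952e+17 m³/s²:
T = 2π √((7.375e+08)³ / 1.37952e+17) s
T ≈ 3.388e+05 s = 3.921 days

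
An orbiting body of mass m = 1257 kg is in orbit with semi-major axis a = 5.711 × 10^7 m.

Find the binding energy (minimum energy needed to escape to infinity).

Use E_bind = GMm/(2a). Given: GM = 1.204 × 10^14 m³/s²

Total orbital energy is E = −GMm/(2a); binding energy is E_bind = −E = GMm/(2a).
E_bind = 1.204e+14 · 1257 / (2 · 5.711e+07) J ≈ 1.325e+09 J = 1.325 GJ.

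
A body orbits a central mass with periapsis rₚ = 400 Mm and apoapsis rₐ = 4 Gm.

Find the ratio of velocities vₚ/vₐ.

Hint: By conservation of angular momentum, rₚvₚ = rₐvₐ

Convert to SI: rₚ = 400 Mm = 4e+08 m; rₐ = 4 Gm = 4e+09 m.
Conservation of angular momentum gives rₚvₚ = rₐvₐ, so vₚ/vₐ = rₐ/rₚ.
vₚ/vₐ = 4e+09 / 4e+08 ≈ 10.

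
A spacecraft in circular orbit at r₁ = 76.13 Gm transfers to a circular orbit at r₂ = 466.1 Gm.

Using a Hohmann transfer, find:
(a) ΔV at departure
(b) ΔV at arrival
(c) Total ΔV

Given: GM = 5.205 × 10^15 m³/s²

Convert to SI: r₁ = 76.13 Gm = 7.613e+10 m; r₂ = 466.1 Gm = 4.661e+11 m.
Transfer semi-major axis: a_t = (r₁ + r₂)/2 = (7.613e+10 + 4.661e+11)/2 = 2.71115e+11 m.
Circular speeds: v₁ = √(GM/r₁) = 261.476 m/s, v₂ = √(GM/r₂) = 105.675 m/s.
Transfer speeds (vis-viva v² = GM(2/r − 1/a_t)): v₁ᵗ = 342.843 m/s, v₂ᵗ = 55.9979 m/s.
(a) ΔV₁ = |v₁ᵗ − v₁| ≈ 81.37 m/s = 81.37 m/s.
(b) ΔV₂ = |v₂ − v₂ᵗ| ≈ 49.68 m/s = 49.68 m/s.
(c) ΔV_total = ΔV₁ + ΔV₂ ≈ 131 m/s = 131 m/s.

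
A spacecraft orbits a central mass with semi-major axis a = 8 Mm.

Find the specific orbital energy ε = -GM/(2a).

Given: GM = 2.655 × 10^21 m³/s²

Convert to SI: a = 8 Mm = 8e+06 m.
ε = −GM / (2a).
ε = −2.655e+21 / (2 · 8e+06) J/kg ≈ -1.659e+14 J/kg = -1.659e+05 GJ/kg.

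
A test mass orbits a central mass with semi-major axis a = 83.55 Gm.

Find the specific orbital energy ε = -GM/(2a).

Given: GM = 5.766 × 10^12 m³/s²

Convert to SI: a = 83.55 Gm = 8.355e+10 m.
ε = −GM / (2a).
ε = −5.766e+12 / (2 · 8.355e+10) J/kg ≈ -34.51 J/kg = -34.51 J/kg.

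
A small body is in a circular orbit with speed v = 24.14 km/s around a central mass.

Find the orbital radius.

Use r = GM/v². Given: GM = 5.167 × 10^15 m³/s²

Convert to SI: v = 24.14 km/s = 24140 m/s.
For a circular orbit, v² = GM / r, so r = GM / v².
r = 5.167e+15 / (24140)² m ≈ 8.867e+06 m = 8.867 Mm.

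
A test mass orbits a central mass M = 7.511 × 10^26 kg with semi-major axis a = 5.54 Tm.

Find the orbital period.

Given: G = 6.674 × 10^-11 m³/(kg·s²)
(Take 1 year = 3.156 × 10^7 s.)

Convert to SI: a = 5.54 Tm = 5.54e+12 m.
GM = G · M = 6.674e-11 · 7.511e+26 = 5.01284e+16 m³/s².
Kepler's third law: T = 2π √(a³ / GM).
Substituting a = 5.54e+12 m and GM = 5.01284e+16 m³/s²:
T = 2π √((5.54e+12)³ / 5.01284e+16) s
T ≈ 3.659e+11 s = 1.159e+04 years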